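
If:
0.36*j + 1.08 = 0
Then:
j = -3.00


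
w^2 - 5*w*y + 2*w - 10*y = (w + 2)*(w - 5*y)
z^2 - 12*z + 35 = (z - 7)*(z - 5)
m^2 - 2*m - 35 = (m - 7)*(m + 5)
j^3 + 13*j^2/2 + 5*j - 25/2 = (j - 1)*(j + 5/2)*(j + 5)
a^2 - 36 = (a - 6)*(a + 6)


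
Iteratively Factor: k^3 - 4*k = (k - 2)*(k^2 + 2*k) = (k - 2)*(k + 2)*(k)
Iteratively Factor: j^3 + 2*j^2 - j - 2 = (j + 2)*(j^2 - 1) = (j - 1)*(j + 2)*(j + 1)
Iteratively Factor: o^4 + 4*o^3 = (o)*(o^3 + 4*o^2) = o*(o + 4)*(o^2) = o^2*(o + 4)*(o)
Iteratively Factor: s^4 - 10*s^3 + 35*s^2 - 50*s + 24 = (s - 3)*(s^3 - 7*s^2 + 14*s - 8) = (s - 3)*(s - 2)*(s^2 - 5*s + 4) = (s - 4)*(s - 3)*(s - 2)*(s - 1)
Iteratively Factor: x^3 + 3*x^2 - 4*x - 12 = (x + 2)*(x^2 + x - 6) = (x - 2)*(x + 2)*(x + 3)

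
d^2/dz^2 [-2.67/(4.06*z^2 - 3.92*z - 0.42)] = (-88.022424*z^2 + 84.987168*z + 2.67*(8.12*z - 3.92)*(16.24*z - 7.84) + 9.105768)/(-4.06*z^2 + 3.92*z + 0.42)^3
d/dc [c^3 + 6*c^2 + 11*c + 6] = 3*c^2 + 12*c + 11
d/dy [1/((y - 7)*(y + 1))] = 2*(3 - y)/(y^4 - 12*y^3 + 22*y^2 + 84*y + 49)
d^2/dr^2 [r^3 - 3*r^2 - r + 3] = 6*r - 6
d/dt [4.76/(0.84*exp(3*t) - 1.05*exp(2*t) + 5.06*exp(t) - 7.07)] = (-11.9952*exp(2*t) + 9.996*exp(t) - 24.0856)*exp(t)/(0.84*exp(3*t) - 1.05*exp(2*t) + 5.06*exp(t) - 7.07)^2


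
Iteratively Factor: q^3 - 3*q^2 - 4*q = (q - 4)*(q^2 + q) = (q - 4)*(q + 1)*(q)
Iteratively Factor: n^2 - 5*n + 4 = (n - 4)*(n - 1)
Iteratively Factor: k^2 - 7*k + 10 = (k - 2)*(k - 5)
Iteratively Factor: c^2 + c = (c)*(c + 1)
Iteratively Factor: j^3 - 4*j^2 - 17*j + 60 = (j - 3)*(j^2 - j - 20) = (j - 5)*(j - 3)*(j + 4)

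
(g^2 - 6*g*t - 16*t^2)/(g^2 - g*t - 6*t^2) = (-g + 8*t)/(-g + 3*t)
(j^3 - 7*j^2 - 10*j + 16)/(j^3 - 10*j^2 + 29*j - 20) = (j^2 - 6*j - 16)/(j^2 - 9*j + 20)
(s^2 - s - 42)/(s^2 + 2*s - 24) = (s - 7)/(s - 4)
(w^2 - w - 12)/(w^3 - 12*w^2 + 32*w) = (w + 3)/(w*(w - 8))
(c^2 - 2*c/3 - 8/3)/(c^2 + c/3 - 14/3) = (3*c + 4)/(3*c + 7)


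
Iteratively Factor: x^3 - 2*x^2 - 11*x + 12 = (x - 4)*(x^2 + 2*x - 3) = (x - 4)*(x - 1)*(x + 3)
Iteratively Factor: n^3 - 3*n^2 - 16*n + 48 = (n - 4)*(n^2 + n - 12) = (n - 4)*(n + 4)*(n - 3)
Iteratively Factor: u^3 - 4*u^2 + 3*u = (u - 1)*(u^2 - 3*u) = u*(u - 1)*(u - 3)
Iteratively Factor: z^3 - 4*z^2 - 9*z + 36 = (z - 3)*(z^2 - z - 12) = (z - 3)*(z + 3)*(z - 4)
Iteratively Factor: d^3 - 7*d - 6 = (d + 1)*(d^2 - d - 6) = (d + 1)*(d + 2)*(d - 3)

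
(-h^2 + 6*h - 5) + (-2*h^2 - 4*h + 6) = -3*h^2 + 2*h + 1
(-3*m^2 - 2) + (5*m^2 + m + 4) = 2*m^2 + m + 2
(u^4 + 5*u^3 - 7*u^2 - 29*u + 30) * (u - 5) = u^5 - 32*u^3 + 6*u^2 + 175*u - 150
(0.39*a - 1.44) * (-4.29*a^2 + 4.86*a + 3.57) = -1.6731*a^3 + 8.073*a^2 - 5.6061*a - 5.1408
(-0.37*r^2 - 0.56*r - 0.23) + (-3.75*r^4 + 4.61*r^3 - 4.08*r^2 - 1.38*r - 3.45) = -3.75*r^4 + 4.61*r^3 - 4.45*r^2 - 1.94*r - 3.68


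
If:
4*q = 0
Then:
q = 0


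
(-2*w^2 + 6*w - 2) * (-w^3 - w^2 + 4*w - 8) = 2*w^5 - 4*w^4 - 12*w^3 + 42*w^2 - 56*w + 16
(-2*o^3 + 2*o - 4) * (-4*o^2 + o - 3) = 8*o^5 - 2*o^4 - 2*o^3 + 18*o^2 - 10*o + 12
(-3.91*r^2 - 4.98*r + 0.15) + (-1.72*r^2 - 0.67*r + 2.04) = -5.63*r^2 - 5.65*r + 2.19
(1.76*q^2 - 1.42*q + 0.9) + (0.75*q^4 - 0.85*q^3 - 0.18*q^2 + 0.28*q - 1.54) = 0.75*q^4 - 0.85*q^3 + 1.58*q^2 - 1.14*q - 0.64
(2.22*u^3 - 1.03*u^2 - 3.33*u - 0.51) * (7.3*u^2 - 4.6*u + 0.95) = 16.206*u^5 - 17.731*u^4 - 17.462*u^3 + 10.6165*u^2 - 0.8175*u - 0.4845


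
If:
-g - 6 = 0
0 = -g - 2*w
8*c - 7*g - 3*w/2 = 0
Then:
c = -75/16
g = -6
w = 3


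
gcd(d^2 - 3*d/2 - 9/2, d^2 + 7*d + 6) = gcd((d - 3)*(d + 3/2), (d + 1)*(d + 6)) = 1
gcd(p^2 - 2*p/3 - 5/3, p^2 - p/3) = 1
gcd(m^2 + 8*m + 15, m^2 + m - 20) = m + 5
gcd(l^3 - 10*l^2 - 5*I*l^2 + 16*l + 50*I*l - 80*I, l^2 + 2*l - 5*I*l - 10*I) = l - 5*I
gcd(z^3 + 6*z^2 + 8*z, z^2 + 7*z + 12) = z + 4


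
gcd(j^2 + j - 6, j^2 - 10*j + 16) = j - 2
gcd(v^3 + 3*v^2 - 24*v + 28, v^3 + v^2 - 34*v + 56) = v^2 + 5*v - 14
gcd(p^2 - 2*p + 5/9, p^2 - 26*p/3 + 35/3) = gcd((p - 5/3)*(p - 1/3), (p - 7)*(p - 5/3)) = p - 5/3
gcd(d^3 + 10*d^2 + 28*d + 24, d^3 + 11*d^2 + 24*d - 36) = d + 6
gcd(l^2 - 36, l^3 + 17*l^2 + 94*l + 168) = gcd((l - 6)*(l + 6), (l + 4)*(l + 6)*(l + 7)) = l + 6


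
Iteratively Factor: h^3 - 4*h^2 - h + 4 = (h - 1)*(h^2 - 3*h - 4) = (h - 1)*(h + 1)*(h - 4)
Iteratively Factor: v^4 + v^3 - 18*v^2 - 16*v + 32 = (v + 4)*(v^3 - 3*v^2 - 6*v + 8) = (v + 2)*(v + 4)*(v^2 - 5*v + 4) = (v - 4)*(v + 2)*(v + 4)*(v - 1)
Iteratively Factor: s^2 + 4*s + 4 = (s + 2)*(s + 2)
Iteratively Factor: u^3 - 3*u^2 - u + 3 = (u + 1)*(u^2 - 4*u + 3) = (u - 1)*(u + 1)*(u - 3)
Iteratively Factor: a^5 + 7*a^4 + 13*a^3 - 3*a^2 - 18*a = (a - 1)*(a^4 + 8*a^3 + 21*a^2 + 18*a) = (a - 1)*(a + 2)*(a^3 + 6*a^2 + 9*a) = a*(a - 1)*(a + 2)*(a^2 + 6*a + 9) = a*(a - 1)*(a + 2)*(a + 3)*(a + 3)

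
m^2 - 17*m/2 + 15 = (m - 6)*(m - 5/2)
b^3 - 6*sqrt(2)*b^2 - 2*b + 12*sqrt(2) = (b - 6*sqrt(2))*(b - sqrt(2))*(b + sqrt(2))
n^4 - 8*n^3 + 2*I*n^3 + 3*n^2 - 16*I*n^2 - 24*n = n*(n - 8)*(n - I)*(n + 3*I)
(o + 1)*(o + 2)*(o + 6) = o^3 + 9*o^2 + 20*o + 12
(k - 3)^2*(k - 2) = k^3 - 8*k^2 + 21*k - 18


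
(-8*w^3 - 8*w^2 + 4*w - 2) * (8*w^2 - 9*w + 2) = -64*w^5 + 8*w^4 + 88*w^3 - 68*w^2 + 26*w - 4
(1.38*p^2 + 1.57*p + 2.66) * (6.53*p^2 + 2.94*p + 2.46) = 9.0114*p^4 + 14.3093*p^3 + 25.3804*p^2 + 11.6826*p + 6.5436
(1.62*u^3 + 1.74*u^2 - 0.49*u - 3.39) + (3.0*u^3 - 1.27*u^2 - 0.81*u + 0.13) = 4.62*u^3 + 0.47*u^2 - 1.3*u - 3.26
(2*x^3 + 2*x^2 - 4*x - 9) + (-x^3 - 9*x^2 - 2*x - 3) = x^3 - 7*x^2 - 6*x - 12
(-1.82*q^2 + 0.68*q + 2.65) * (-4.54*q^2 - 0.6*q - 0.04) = 8.2628*q^4 - 1.9952*q^3 - 12.3662*q^2 - 1.6172*q - 0.106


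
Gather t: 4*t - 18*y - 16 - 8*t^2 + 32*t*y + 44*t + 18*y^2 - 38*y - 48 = -8*t^2 + t*(32*y + 48) + 18*y^2 - 56*y - 64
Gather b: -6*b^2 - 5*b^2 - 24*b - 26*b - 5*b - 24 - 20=-11*b^2 - 55*b - 44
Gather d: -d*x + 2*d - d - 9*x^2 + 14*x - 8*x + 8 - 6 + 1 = d*(1 - x) - 9*x^2 + 6*x + 3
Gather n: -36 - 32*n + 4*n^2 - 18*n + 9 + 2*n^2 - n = 6*n^2 - 51*n - 27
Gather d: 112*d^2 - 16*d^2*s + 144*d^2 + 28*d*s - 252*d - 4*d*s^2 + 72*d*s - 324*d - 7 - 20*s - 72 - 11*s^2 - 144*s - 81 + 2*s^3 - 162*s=d^2*(256 - 16*s) + d*(-4*s^2 + 100*s - 576) + 2*s^3 - 11*s^2 - 326*s - 160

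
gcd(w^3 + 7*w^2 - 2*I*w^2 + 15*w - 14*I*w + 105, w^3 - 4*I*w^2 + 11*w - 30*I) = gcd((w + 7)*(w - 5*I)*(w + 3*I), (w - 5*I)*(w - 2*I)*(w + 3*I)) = w^2 - 2*I*w + 15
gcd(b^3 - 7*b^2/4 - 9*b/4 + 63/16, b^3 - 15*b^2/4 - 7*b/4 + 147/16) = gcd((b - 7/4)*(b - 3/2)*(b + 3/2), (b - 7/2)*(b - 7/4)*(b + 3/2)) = b^2 - b/4 - 21/8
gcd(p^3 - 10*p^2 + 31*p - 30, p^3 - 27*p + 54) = p - 3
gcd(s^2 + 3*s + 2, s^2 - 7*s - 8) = s + 1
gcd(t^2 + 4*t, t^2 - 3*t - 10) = 1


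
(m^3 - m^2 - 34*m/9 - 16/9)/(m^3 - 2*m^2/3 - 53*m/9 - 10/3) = (3*m^2 - 5*m - 8)/(3*m^2 - 4*m - 15)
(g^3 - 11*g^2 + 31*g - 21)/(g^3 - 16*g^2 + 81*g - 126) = (g - 1)/(g - 6)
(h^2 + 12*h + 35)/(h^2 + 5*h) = (h + 7)/h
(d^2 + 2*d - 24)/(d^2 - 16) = (d + 6)/(d + 4)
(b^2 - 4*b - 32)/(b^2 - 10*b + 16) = (b + 4)/(b - 2)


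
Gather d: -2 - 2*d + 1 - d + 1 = -3*d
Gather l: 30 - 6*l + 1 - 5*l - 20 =11 - 11*l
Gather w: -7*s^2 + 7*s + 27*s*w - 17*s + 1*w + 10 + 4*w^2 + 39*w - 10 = -7*s^2 - 10*s + 4*w^2 + w*(27*s + 40)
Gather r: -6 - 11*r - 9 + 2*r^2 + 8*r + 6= 2*r^2 - 3*r - 9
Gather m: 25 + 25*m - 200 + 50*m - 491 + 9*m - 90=84*m - 756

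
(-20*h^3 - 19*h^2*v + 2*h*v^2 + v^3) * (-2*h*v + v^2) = 40*h^4*v + 18*h^3*v^2 - 23*h^2*v^3 + v^5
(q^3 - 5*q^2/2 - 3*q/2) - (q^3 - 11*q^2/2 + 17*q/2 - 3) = 3*q^2 - 10*q + 3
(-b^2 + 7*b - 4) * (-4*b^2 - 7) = 4*b^4 - 28*b^3 + 23*b^2 - 49*b + 28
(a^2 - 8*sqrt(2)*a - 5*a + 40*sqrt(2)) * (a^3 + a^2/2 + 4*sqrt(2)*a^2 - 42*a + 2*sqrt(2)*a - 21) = a^5 - 4*sqrt(2)*a^4 - 9*a^4/2 - 217*a^3/2 + 18*sqrt(2)*a^3 + 477*a^2 + 346*sqrt(2)*a^2 - 1512*sqrt(2)*a + 265*a - 840*sqrt(2)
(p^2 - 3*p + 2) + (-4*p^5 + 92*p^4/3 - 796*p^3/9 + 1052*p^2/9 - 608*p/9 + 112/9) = -4*p^5 + 92*p^4/3 - 796*p^3/9 + 1061*p^2/9 - 635*p/9 + 130/9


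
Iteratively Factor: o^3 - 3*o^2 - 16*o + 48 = (o - 3)*(o^2 - 16) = (o - 3)*(o + 4)*(o - 4)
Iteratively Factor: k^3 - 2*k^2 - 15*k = (k)*(k^2 - 2*k - 15) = k*(k - 5)*(k + 3)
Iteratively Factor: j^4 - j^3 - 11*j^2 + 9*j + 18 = (j - 2)*(j^3 + j^2 - 9*j - 9) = (j - 3)*(j - 2)*(j^2 + 4*j + 3) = (j - 3)*(j - 2)*(j + 1)*(j + 3)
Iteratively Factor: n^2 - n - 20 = (n - 5)*(n + 4)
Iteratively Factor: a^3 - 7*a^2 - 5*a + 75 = (a + 3)*(a^2 - 10*a + 25) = (a - 5)*(a + 3)*(a - 5)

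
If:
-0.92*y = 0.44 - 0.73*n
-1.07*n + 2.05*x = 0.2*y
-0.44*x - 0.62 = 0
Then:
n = -2.27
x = -1.41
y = -2.28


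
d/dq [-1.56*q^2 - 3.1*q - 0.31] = -3.12*q - 3.1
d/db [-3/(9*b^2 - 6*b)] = 2*(3*b - 1)/(b^2*(3*b - 2)^2)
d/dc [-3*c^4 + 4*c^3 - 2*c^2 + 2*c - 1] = -12*c^3 + 12*c^2 - 4*c + 2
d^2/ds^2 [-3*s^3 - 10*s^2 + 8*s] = -18*s - 20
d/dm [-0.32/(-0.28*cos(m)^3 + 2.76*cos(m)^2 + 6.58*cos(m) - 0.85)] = (0.2688*cos(m)^2 - 1.7664*cos(m) - 2.1056)*sin(m)/(0.28*cos(m)^3 - 2.76*cos(m)^2 - 6.58*cos(m) + 0.85)^2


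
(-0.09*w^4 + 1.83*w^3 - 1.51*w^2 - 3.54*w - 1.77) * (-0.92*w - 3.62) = 0.0828*w^5 - 1.3578*w^4 - 5.2354*w^3 + 8.723*w^2 + 14.4432*w + 6.4074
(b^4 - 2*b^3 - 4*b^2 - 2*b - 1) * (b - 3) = b^5 - 5*b^4 + 2*b^3 + 10*b^2 + 5*b + 3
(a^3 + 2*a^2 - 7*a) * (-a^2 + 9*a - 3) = -a^5 + 7*a^4 + 22*a^3 - 69*a^2 + 21*a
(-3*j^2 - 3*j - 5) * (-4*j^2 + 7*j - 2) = 12*j^4 - 9*j^3 + 5*j^2 - 29*j + 10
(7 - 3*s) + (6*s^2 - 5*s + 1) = 6*s^2 - 8*s + 8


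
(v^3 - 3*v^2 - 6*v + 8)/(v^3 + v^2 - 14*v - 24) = (v - 1)/(v + 3)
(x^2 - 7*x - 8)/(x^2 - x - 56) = (x + 1)/(x + 7)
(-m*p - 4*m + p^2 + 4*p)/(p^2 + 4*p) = (-m + p)/p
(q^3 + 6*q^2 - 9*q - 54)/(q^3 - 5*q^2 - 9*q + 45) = (q + 6)/(q - 5)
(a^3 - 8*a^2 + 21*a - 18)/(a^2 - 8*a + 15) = (a^2 - 5*a + 6)/(a - 5)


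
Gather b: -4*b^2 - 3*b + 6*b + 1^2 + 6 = -4*b^2 + 3*b + 7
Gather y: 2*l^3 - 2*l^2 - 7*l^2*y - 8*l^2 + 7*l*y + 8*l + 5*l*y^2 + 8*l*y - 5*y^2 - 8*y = 2*l^3 - 10*l^2 + 8*l + y^2*(5*l - 5) + y*(-7*l^2 + 15*l - 8)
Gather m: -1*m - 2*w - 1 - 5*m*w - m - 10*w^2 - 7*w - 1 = m*(-5*w - 2) - 10*w^2 - 9*w - 2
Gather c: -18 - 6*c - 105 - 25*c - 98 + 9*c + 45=-22*c - 176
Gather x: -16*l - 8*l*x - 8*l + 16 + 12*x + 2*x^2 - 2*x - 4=-24*l + 2*x^2 + x*(10 - 8*l) + 12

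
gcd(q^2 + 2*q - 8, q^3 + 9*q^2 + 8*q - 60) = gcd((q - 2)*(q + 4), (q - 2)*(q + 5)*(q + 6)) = q - 2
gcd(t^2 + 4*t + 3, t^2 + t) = t + 1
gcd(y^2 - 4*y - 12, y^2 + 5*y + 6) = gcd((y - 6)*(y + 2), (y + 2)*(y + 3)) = y + 2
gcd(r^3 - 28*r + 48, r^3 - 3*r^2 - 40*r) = 1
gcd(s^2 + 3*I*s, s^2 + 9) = s + 3*I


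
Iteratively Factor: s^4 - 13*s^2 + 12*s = (s - 1)*(s^3 + s^2 - 12*s) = (s - 1)*(s + 4)*(s^2 - 3*s) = (s - 3)*(s - 1)*(s + 4)*(s)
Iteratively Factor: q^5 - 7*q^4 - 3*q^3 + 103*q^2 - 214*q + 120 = (q + 4)*(q^4 - 11*q^3 + 41*q^2 - 61*q + 30) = (q - 5)*(q + 4)*(q^3 - 6*q^2 + 11*q - 6) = (q - 5)*(q - 1)*(q + 4)*(q^2 - 5*q + 6) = (q - 5)*(q - 3)*(q - 1)*(q + 4)*(q - 2)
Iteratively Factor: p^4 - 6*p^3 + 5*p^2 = (p)*(p^3 - 6*p^2 + 5*p) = p*(p - 5)*(p^2 - p) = p*(p - 5)*(p - 1)*(p)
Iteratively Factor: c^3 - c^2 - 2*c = (c + 1)*(c^2 - 2*c) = (c - 2)*(c + 1)*(c)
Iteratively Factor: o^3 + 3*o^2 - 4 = (o + 2)*(o^2 + o - 2) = (o + 2)^2*(o - 1)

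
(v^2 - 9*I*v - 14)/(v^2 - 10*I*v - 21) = (v - 2*I)/(v - 3*I)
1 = 1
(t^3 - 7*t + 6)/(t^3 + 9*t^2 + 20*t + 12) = (t^3 - 7*t + 6)/(t^3 + 9*t^2 + 20*t + 12)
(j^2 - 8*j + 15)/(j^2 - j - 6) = (j - 5)/(j + 2)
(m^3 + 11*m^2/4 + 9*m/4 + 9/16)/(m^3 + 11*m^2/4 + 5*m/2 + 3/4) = (m^2 + 2*m + 3/4)/(m^2 + 2*m + 1)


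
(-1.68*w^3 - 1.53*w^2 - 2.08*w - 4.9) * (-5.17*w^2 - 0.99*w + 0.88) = 8.6856*w^5 + 9.5733*w^4 + 10.7899*w^3 + 26.0458*w^2 + 3.0206*w - 4.312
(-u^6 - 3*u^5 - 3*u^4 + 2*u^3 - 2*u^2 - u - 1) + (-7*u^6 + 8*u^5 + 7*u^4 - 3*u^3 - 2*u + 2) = -8*u^6 + 5*u^5 + 4*u^4 - u^3 - 2*u^2 - 3*u + 1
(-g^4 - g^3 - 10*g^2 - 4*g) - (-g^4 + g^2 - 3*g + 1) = -g^3 - 11*g^2 - g - 1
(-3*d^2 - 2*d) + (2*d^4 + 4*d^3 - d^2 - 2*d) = 2*d^4 + 4*d^3 - 4*d^2 - 4*d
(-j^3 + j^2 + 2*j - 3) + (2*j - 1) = -j^3 + j^2 + 4*j - 4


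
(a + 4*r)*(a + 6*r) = a^2 + 10*a*r + 24*r^2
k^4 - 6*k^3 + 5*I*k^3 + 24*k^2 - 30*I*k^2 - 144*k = k*(k - 6)*(k - 3*I)*(k + 8*I)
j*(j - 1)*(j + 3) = j^3 + 2*j^2 - 3*j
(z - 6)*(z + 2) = z^2 - 4*z - 12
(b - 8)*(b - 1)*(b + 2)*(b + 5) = b^4 - 2*b^3 - 45*b^2 - 34*b + 80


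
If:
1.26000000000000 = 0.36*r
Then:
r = 3.50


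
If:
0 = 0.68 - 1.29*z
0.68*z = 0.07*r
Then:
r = 5.12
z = 0.53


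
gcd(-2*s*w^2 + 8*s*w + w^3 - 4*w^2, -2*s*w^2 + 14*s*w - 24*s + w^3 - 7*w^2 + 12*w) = 2*s*w - 8*s - w^2 + 4*w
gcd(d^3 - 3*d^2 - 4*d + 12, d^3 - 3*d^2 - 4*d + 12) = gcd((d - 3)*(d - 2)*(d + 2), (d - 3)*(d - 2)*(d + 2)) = d^3 - 3*d^2 - 4*d + 12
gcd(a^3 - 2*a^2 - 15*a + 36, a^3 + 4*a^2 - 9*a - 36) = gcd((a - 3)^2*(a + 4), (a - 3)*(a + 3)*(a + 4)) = a^2 + a - 12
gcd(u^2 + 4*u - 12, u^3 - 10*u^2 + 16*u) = u - 2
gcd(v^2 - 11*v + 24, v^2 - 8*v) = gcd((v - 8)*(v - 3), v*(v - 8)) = v - 8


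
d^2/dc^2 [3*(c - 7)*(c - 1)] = 6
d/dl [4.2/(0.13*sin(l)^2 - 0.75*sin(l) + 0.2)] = (3.15 - 1.092*sin(l))*cos(l)/(0.13*sin(l)^2 - 0.75*sin(l) + 0.2)^2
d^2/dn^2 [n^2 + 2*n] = 2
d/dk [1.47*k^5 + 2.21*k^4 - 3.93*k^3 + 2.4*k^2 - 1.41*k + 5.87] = 7.35*k^4 + 8.84*k^3 - 11.79*k^2 + 4.8*k - 1.41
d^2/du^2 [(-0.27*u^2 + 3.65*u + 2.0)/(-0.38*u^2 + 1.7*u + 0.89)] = (-0.705279999999999*u^3 - 1.184916*u^2 + 0.345419999999999*u - 1.440166)/(0.054872*u^6 - 0.73644*u^5 + 2.909052*u^4 - 1.46336*u^3 - 6.813306*u^2 - 4.03971*u - 0.704969)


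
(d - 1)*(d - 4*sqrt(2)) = d^2 - 4*sqrt(2)*d - d + 4*sqrt(2)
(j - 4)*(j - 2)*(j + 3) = j^3 - 3*j^2 - 10*j + 24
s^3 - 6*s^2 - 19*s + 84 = (s - 7)*(s - 3)*(s + 4)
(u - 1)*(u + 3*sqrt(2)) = u^2 - u + 3*sqrt(2)*u - 3*sqrt(2)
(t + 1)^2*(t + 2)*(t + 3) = t^4 + 7*t^3 + 17*t^2 + 17*t + 6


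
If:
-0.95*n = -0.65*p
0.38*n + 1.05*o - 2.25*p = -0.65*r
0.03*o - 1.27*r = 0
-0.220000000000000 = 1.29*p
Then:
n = -0.12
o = -0.32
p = -0.17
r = -0.01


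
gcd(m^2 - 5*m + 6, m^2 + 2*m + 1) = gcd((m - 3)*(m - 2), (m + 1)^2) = 1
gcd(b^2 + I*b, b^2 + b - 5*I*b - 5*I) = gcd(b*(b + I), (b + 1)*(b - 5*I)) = 1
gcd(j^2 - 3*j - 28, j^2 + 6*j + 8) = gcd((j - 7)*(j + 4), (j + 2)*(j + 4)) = j + 4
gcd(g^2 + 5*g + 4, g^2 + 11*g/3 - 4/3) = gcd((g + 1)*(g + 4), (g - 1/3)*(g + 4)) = g + 4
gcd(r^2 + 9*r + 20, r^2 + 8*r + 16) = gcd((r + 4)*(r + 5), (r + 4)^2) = r + 4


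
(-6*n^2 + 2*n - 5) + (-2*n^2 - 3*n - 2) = -8*n^2 - n - 7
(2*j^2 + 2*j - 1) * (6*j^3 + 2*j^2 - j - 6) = 12*j^5 + 16*j^4 - 4*j^3 - 16*j^2 - 11*j + 6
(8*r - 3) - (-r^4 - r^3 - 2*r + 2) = r^4 + r^3 + 10*r - 5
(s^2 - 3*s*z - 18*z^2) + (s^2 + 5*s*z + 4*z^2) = 2*s^2 + 2*s*z - 14*z^2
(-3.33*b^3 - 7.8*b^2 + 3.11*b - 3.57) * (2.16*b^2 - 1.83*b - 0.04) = -7.1928*b^5 - 10.7541*b^4 + 21.1248*b^3 - 13.0905*b^2 + 6.4087*b + 0.1428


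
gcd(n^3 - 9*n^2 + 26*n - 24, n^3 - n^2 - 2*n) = n - 2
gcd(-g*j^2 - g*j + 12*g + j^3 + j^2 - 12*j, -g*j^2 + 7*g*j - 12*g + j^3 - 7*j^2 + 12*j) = g*j - 3*g - j^2 + 3*j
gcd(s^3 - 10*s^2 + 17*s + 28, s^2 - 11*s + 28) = s^2 - 11*s + 28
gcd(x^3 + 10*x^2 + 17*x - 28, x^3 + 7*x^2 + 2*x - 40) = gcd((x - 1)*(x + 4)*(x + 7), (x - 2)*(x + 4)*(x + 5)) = x + 4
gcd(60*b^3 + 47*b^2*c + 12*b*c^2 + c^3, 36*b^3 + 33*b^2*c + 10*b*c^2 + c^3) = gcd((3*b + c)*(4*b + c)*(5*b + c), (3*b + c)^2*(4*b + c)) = 12*b^2 + 7*b*c + c^2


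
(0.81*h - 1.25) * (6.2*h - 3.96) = 5.022*h^2 - 10.9576*h + 4.95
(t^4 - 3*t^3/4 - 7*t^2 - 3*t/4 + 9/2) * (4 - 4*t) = -4*t^5 + 7*t^4 + 25*t^3 - 25*t^2 - 21*t + 18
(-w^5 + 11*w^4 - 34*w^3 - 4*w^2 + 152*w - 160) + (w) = -w^5 + 11*w^4 - 34*w^3 - 4*w^2 + 153*w - 160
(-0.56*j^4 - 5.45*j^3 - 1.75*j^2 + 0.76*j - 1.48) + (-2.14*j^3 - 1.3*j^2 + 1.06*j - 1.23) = -0.56*j^4 - 7.59*j^3 - 3.05*j^2 + 1.82*j - 2.71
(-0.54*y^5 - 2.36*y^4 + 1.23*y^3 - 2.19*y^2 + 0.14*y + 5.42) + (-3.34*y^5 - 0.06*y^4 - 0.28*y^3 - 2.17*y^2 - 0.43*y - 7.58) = -3.88*y^5 - 2.42*y^4 + 0.95*y^3 - 4.36*y^2 - 0.29*y - 2.16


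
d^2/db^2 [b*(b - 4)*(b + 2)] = 6*b - 4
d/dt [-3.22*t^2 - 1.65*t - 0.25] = -6.44*t - 1.65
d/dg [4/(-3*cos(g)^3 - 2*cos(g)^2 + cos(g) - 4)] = 4*(-9*cos(g)^2 - 4*cos(g) + 1)*sin(g)/(3*cos(g)^3 + 2*cos(g)^2 - cos(g) + 4)^2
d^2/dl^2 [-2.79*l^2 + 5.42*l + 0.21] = -5.58000000000000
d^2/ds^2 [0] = 0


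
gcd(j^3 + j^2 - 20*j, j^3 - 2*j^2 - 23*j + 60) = j^2 + j - 20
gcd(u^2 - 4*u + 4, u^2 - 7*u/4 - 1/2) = u - 2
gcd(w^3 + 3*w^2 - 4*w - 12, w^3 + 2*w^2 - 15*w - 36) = w + 3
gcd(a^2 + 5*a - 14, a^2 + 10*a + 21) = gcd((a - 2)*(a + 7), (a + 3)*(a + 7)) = a + 7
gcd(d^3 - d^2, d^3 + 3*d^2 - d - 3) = d - 1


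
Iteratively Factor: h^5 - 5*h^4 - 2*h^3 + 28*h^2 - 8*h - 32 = (h - 2)*(h^4 - 3*h^3 - 8*h^2 + 12*h + 16) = (h - 2)^2*(h^3 - h^2 - 10*h - 8) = (h - 2)^2*(h + 2)*(h^2 - 3*h - 4) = (h - 4)*(h - 2)^2*(h + 2)*(h + 1)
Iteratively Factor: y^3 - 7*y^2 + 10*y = (y - 2)*(y^2 - 5*y) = (y - 5)*(y - 2)*(y)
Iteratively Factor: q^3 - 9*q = (q)*(q^2 - 9) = q*(q - 3)*(q + 3)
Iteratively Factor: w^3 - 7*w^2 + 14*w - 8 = (w - 2)*(w^2 - 5*w + 4) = (w - 4)*(w - 2)*(w - 1)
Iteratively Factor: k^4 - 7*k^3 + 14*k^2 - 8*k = (k - 2)*(k^3 - 5*k^2 + 4*k) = (k - 4)*(k - 2)*(k^2 - k) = (k - 4)*(k - 2)*(k - 1)*(k)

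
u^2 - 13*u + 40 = (u - 8)*(u - 5)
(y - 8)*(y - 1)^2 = y^3 - 10*y^2 + 17*y - 8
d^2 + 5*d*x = d*(d + 5*x)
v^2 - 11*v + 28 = (v - 7)*(v - 4)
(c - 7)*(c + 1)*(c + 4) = c^3 - 2*c^2 - 31*c - 28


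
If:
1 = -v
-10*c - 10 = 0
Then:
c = -1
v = -1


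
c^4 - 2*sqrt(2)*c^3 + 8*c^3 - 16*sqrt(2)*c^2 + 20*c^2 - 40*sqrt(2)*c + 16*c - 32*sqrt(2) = (c + 2)^2*(c + 4)*(c - 2*sqrt(2))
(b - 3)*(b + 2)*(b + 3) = b^3 + 2*b^2 - 9*b - 18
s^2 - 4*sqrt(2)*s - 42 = (s - 7*sqrt(2))*(s + 3*sqrt(2))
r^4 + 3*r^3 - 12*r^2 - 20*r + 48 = (r - 2)^2*(r + 3)*(r + 4)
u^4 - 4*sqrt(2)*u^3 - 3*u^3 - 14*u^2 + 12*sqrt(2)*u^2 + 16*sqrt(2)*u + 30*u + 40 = (u - 4)*(u + 1)*(u - 5*sqrt(2))*(u + sqrt(2))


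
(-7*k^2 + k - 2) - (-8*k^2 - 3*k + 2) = k^2 + 4*k - 4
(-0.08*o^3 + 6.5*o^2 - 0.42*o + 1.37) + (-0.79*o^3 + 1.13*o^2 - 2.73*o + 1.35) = -0.87*o^3 + 7.63*o^2 - 3.15*o + 2.72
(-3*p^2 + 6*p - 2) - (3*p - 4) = -3*p^2 + 3*p + 2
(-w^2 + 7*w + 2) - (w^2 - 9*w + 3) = -2*w^2 + 16*w - 1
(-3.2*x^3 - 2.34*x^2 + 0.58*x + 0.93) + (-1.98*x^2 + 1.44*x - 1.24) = -3.2*x^3 - 4.32*x^2 + 2.02*x - 0.31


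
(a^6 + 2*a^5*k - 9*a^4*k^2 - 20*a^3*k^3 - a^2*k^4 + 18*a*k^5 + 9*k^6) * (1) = a^6 + 2*a^5*k - 9*a^4*k^2 - 20*a^3*k^3 - a^2*k^4 + 18*a*k^5 + 9*k^6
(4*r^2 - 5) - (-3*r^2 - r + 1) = 7*r^2 + r - 6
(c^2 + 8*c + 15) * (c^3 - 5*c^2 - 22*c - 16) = c^5 + 3*c^4 - 47*c^3 - 267*c^2 - 458*c - 240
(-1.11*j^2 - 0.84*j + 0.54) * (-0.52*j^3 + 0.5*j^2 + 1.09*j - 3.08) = 0.5772*j^5 - 0.1182*j^4 - 1.9107*j^3 + 2.7732*j^2 + 3.1758*j - 1.6632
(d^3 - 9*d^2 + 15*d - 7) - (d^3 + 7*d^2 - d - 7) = -16*d^2 + 16*d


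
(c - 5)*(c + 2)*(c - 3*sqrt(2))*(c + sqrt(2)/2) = c^4 - 5*sqrt(2)*c^3/2 - 3*c^3 - 13*c^2 + 15*sqrt(2)*c^2/2 + 9*c + 25*sqrt(2)*c + 30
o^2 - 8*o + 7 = (o - 7)*(o - 1)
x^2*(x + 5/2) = x^3 + 5*x^2/2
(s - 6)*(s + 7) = s^2 + s - 42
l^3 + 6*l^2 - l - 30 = (l - 2)*(l + 3)*(l + 5)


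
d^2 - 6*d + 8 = (d - 4)*(d - 2)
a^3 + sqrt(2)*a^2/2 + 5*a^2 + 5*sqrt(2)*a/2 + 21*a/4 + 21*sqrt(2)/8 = (a + 3/2)*(a + 7/2)*(a + sqrt(2)/2)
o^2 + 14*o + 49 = (o + 7)^2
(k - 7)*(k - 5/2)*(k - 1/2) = k^3 - 10*k^2 + 89*k/4 - 35/4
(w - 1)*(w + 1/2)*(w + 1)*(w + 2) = w^4 + 5*w^3/2 - 5*w/2 - 1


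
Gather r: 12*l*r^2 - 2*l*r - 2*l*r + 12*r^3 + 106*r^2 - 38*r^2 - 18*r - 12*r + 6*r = 12*r^3 + r^2*(12*l + 68) + r*(-4*l - 24)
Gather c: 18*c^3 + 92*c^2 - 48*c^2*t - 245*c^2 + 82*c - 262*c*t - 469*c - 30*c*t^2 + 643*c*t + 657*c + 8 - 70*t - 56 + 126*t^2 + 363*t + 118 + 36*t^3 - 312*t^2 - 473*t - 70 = 18*c^3 + c^2*(-48*t - 153) + c*(-30*t^2 + 381*t + 270) + 36*t^3 - 186*t^2 - 180*t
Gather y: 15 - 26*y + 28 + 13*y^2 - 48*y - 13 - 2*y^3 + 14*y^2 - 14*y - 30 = -2*y^3 + 27*y^2 - 88*y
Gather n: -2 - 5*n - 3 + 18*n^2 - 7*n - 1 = 18*n^2 - 12*n - 6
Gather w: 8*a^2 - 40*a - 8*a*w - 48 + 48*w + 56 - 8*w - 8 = 8*a^2 - 40*a + w*(40 - 8*a)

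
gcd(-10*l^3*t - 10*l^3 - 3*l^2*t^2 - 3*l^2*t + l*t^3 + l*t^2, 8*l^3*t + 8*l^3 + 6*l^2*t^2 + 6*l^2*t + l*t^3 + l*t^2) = 2*l^2*t + 2*l^2 + l*t^2 + l*t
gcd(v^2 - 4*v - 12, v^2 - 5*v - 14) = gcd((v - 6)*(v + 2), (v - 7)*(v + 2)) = v + 2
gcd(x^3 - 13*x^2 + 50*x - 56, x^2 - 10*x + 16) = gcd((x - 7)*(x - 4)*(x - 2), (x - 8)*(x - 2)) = x - 2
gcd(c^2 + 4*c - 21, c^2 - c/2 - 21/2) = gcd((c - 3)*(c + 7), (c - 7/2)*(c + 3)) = 1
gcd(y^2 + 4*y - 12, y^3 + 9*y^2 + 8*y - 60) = y^2 + 4*y - 12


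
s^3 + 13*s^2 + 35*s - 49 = (s - 1)*(s + 7)^2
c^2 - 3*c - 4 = (c - 4)*(c + 1)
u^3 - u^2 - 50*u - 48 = (u - 8)*(u + 1)*(u + 6)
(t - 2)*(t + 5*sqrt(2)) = t^2 - 2*t + 5*sqrt(2)*t - 10*sqrt(2)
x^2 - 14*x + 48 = (x - 8)*(x - 6)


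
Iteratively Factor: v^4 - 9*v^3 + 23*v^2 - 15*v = (v - 3)*(v^3 - 6*v^2 + 5*v) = (v - 3)*(v - 1)*(v^2 - 5*v) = (v - 5)*(v - 3)*(v - 1)*(v)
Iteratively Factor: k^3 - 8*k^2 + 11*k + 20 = (k - 4)*(k^2 - 4*k - 5) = (k - 5)*(k - 4)*(k + 1)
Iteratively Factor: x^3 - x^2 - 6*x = (x)*(x^2 - x - 6) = x*(x - 3)*(x + 2)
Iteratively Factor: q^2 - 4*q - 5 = (q - 5)*(q + 1)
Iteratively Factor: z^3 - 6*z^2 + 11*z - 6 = (z - 2)*(z^2 - 4*z + 3) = (z - 2)*(z - 1)*(z - 3)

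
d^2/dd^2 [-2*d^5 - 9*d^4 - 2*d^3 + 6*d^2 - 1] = -40*d^3 - 108*d^2 - 12*d + 12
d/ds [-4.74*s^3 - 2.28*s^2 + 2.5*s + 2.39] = -14.22*s^2 - 4.56*s + 2.5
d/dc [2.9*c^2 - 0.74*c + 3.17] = 5.8*c - 0.74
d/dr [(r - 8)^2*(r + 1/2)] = (r - 8)*(3*r - 7)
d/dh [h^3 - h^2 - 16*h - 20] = 3*h^2 - 2*h - 16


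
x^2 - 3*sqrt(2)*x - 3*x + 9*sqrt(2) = (x - 3)*(x - 3*sqrt(2))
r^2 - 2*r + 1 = (r - 1)^2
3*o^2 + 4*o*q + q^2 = (o + q)*(3*o + q)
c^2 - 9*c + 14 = (c - 7)*(c - 2)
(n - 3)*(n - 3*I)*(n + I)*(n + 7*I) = n^4 - 3*n^3 + 5*I*n^3 + 17*n^2 - 15*I*n^2 - 51*n + 21*I*n - 63*I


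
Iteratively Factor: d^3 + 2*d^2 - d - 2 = (d + 2)*(d^2 - 1) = (d + 1)*(d + 2)*(d - 1)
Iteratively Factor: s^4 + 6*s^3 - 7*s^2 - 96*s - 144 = (s + 4)*(s^3 + 2*s^2 - 15*s - 36) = (s - 4)*(s + 4)*(s^2 + 6*s + 9) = (s - 4)*(s + 3)*(s + 4)*(s + 3)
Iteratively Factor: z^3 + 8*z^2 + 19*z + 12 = (z + 3)*(z^2 + 5*z + 4) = (z + 3)*(z + 4)*(z + 1)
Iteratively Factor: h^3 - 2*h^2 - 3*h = (h)*(h^2 - 2*h - 3) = h*(h - 3)*(h + 1)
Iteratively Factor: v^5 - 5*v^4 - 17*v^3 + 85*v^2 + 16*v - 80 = (v + 1)*(v^4 - 6*v^3 - 11*v^2 + 96*v - 80) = (v - 5)*(v + 1)*(v^3 - v^2 - 16*v + 16) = (v - 5)*(v - 1)*(v + 1)*(v^2 - 16) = (v - 5)*(v - 1)*(v + 1)*(v + 4)*(v - 4)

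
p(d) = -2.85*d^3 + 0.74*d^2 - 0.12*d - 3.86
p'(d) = -8.55*d^2 + 1.48*d - 0.12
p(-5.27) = 434.46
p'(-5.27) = -245.38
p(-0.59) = -2.95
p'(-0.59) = -3.97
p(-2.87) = 69.95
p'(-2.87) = -74.79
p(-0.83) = -1.62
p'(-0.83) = -7.24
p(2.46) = -42.10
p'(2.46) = -48.22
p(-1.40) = 5.58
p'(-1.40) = -18.95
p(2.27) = -33.66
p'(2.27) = -40.82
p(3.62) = -129.80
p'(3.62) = -106.81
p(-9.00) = 2134.81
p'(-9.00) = -705.99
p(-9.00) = 2134.81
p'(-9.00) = -705.99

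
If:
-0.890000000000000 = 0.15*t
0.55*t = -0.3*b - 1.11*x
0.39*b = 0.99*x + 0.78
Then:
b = 5.61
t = -5.93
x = 1.42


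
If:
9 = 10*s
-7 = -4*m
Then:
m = 7/4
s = 9/10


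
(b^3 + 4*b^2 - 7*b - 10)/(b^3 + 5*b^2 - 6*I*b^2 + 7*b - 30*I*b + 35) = (b^2 - b - 2)/(b^2 - 6*I*b + 7)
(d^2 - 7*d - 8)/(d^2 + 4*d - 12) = (d^2 - 7*d - 8)/(d^2 + 4*d - 12)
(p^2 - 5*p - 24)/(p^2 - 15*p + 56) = (p + 3)/(p - 7)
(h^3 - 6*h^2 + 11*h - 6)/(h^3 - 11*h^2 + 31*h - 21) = (h - 2)/(h - 7)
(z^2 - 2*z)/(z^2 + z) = (z - 2)/(z + 1)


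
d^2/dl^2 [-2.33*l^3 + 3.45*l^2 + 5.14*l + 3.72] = 6.9 - 13.98*l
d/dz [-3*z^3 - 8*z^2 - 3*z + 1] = -9*z^2 - 16*z - 3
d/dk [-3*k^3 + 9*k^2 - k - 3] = -9*k^2 + 18*k - 1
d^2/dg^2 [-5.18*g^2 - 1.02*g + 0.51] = -10.3600000000000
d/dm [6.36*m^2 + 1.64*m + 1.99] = 12.72*m + 1.64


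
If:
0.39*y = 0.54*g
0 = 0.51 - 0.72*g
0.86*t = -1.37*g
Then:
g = 0.71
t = -1.13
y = 0.98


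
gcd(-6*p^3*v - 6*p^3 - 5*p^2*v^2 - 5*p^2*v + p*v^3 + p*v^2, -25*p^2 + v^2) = 1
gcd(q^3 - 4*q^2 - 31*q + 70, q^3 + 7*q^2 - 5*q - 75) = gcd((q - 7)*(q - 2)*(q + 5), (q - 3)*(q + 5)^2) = q + 5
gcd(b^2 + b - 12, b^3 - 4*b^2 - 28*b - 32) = 1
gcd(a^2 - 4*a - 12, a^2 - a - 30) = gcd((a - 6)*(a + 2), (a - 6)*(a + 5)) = a - 6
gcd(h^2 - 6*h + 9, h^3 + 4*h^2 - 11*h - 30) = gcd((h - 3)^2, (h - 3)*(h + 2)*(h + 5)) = h - 3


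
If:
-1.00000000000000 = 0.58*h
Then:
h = -1.72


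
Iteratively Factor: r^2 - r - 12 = (r + 3)*(r - 4)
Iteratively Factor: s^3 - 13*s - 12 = (s + 1)*(s^2 - s - 12) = (s - 4)*(s + 1)*(s + 3)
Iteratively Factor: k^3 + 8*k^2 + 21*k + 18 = (k + 2)*(k^2 + 6*k + 9) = (k + 2)*(k + 3)*(k + 3)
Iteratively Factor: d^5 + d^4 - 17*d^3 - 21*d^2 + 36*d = (d - 4)*(d^4 + 5*d^3 + 3*d^2 - 9*d) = d*(d - 4)*(d^3 + 5*d^2 + 3*d - 9) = d*(d - 4)*(d + 3)*(d^2 + 2*d - 3) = d*(d - 4)*(d - 1)*(d + 3)*(d + 3)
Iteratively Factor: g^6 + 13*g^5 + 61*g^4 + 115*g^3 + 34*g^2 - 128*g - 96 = (g + 1)*(g^5 + 12*g^4 + 49*g^3 + 66*g^2 - 32*g - 96) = (g + 1)*(g + 2)*(g^4 + 10*g^3 + 29*g^2 + 8*g - 48) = (g - 1)*(g + 1)*(g + 2)*(g^3 + 11*g^2 + 40*g + 48) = (g - 1)*(g + 1)*(g + 2)*(g + 4)*(g^2 + 7*g + 12) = (g - 1)*(g + 1)*(g + 2)*(g + 4)^2*(g + 3)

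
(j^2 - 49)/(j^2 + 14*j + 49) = (j - 7)/(j + 7)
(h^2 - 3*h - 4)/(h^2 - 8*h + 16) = (h + 1)/(h - 4)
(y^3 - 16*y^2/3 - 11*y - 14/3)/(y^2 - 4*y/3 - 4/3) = (y^2 - 6*y - 7)/(y - 2)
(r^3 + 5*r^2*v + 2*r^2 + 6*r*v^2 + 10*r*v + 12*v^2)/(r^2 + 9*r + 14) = (r^2 + 5*r*v + 6*v^2)/(r + 7)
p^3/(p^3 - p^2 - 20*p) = p^2/(p^2 - p - 20)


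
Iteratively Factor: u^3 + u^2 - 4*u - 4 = (u + 2)*(u^2 - u - 2) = (u + 1)*(u + 2)*(u - 2)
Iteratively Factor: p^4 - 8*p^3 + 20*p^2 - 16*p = (p - 2)*(p^3 - 6*p^2 + 8*p) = (p - 2)^2*(p^2 - 4*p) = (p - 4)*(p - 2)^2*(p)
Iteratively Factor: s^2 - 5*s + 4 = (s - 4)*(s - 1)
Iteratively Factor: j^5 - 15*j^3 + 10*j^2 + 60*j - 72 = (j - 2)*(j^4 + 2*j^3 - 11*j^2 - 12*j + 36) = (j - 2)*(j + 3)*(j^3 - j^2 - 8*j + 12) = (j - 2)^2*(j + 3)*(j^2 + j - 6) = (j - 2)^3*(j + 3)*(j + 3)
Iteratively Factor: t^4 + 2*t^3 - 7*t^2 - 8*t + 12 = (t + 2)*(t^3 - 7*t + 6) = (t - 1)*(t + 2)*(t^2 + t - 6) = (t - 1)*(t + 2)*(t + 3)*(t - 2)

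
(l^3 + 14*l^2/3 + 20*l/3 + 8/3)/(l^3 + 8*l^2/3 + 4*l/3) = (l + 2)/l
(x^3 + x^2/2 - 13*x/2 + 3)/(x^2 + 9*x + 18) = (x^2 - 5*x/2 + 1)/(x + 6)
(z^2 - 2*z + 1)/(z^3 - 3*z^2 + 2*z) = (z - 1)/(z*(z - 2))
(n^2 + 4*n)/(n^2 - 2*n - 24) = n/(n - 6)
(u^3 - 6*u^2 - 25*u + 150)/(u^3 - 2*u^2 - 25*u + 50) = (u - 6)/(u - 2)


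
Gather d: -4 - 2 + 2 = -4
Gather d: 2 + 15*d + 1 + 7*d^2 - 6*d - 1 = 7*d^2 + 9*d + 2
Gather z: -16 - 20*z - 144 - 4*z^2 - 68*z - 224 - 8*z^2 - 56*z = -12*z^2 - 144*z - 384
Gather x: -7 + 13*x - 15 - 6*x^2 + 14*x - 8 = -6*x^2 + 27*x - 30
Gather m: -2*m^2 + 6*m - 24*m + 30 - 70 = -2*m^2 - 18*m - 40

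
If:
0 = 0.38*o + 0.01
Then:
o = -0.03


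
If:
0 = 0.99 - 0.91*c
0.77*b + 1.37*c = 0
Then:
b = -1.94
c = 1.09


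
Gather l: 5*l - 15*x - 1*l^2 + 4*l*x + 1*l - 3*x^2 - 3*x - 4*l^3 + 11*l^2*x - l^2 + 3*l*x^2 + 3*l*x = -4*l^3 + l^2*(11*x - 2) + l*(3*x^2 + 7*x + 6) - 3*x^2 - 18*x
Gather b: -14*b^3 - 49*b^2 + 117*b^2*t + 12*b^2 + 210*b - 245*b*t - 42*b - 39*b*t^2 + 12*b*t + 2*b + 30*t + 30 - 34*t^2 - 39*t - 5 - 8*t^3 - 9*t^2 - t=-14*b^3 + b^2*(117*t - 37) + b*(-39*t^2 - 233*t + 170) - 8*t^3 - 43*t^2 - 10*t + 25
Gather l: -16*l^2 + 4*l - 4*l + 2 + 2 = 4 - 16*l^2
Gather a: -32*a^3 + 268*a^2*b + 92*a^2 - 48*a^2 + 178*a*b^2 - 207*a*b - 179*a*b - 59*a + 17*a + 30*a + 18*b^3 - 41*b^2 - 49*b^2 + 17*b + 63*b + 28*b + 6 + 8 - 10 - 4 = -32*a^3 + a^2*(268*b + 44) + a*(178*b^2 - 386*b - 12) + 18*b^3 - 90*b^2 + 108*b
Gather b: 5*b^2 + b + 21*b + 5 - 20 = 5*b^2 + 22*b - 15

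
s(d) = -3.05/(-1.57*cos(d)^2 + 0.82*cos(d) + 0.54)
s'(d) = -3.05*(-3.14*sin(d)*cos(d) + 0.82*sin(d))/(-1.57*cos(d)^2 + 0.82*cos(d) + 0.54)^2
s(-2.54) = 2.54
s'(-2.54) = 4.06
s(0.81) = -8.50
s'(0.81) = 23.05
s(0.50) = -60.42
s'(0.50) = 1110.69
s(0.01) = 14.53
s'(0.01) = 1.61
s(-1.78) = -10.10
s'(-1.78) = 48.16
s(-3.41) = 1.78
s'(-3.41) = -1.06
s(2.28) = 4.62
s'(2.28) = -15.23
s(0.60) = -20.70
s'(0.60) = 140.57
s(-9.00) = 2.02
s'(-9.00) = 2.03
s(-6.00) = 25.40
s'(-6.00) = 129.71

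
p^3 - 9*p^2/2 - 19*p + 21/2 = (p - 7)*(p - 1/2)*(p + 3)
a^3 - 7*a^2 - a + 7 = (a - 7)*(a - 1)*(a + 1)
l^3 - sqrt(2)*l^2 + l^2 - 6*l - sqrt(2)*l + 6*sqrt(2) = (l - 2)*(l + 3)*(l - sqrt(2))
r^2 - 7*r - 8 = (r - 8)*(r + 1)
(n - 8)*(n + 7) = n^2 - n - 56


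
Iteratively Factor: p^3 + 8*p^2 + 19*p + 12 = (p + 4)*(p^2 + 4*p + 3) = (p + 1)*(p + 4)*(p + 3)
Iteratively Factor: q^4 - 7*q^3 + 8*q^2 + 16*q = (q + 1)*(q^3 - 8*q^2 + 16*q) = (q - 4)*(q + 1)*(q^2 - 4*q) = (q - 4)^2*(q + 1)*(q)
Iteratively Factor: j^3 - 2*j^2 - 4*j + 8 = (j - 2)*(j^2 - 4) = (j - 2)*(j + 2)*(j - 2)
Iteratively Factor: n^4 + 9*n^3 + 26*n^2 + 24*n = (n + 4)*(n^3 + 5*n^2 + 6*n) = (n + 2)*(n + 4)*(n^2 + 3*n) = n*(n + 2)*(n + 4)*(n + 3)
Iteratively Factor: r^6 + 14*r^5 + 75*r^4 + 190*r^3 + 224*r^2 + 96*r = (r + 4)*(r^5 + 10*r^4 + 35*r^3 + 50*r^2 + 24*r) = (r + 2)*(r + 4)*(r^4 + 8*r^3 + 19*r^2 + 12*r) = r*(r + 2)*(r + 4)*(r^3 + 8*r^2 + 19*r + 12) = r*(r + 1)*(r + 2)*(r + 4)*(r^2 + 7*r + 12) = r*(r + 1)*(r + 2)*(r + 3)*(r + 4)*(r + 4)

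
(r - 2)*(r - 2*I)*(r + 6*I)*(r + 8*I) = r^4 - 2*r^3 + 12*I*r^3 - 20*r^2 - 24*I*r^2 + 40*r + 96*I*r - 192*I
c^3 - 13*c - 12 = (c - 4)*(c + 1)*(c + 3)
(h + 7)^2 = h^2 + 14*h + 49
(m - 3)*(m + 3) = m^2 - 9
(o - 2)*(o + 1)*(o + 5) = o^3 + 4*o^2 - 7*o - 10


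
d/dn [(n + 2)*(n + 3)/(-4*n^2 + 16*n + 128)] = (9*n^2 + 76*n + 136)/(4*(n^4 - 8*n^3 - 48*n^2 + 256*n + 1024))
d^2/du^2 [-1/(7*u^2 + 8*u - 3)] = 2*(49*u^2 + 56*u - 4*(7*u + 4)^2 - 21)/(7*u^2 + 8*u - 3)^3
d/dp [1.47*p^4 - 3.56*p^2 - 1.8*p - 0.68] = 5.88*p^3 - 7.12*p - 1.8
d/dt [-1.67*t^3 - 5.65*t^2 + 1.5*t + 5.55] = -5.01*t^2 - 11.3*t + 1.5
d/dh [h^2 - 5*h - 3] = 2*h - 5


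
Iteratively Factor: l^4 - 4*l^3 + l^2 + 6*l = (l - 2)*(l^3 - 2*l^2 - 3*l) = (l - 3)*(l - 2)*(l^2 + l) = (l - 3)*(l - 2)*(l + 1)*(l)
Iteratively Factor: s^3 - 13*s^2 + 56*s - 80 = (s - 5)*(s^2 - 8*s + 16) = (s - 5)*(s - 4)*(s - 4)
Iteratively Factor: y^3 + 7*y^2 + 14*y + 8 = (y + 1)*(y^2 + 6*y + 8) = (y + 1)*(y + 2)*(y + 4)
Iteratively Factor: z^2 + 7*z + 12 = (z + 4)*(z + 3)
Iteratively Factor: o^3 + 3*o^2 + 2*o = (o + 2)*(o^2 + o) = (o + 1)*(o + 2)*(o)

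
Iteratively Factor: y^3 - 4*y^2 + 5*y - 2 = (y - 1)*(y^2 - 3*y + 2) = (y - 2)*(y - 1)*(y - 1)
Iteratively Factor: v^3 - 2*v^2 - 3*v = (v)*(v^2 - 2*v - 3) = v*(v + 1)*(v - 3)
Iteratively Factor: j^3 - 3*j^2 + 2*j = (j)*(j^2 - 3*j + 2) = j*(j - 1)*(j - 2)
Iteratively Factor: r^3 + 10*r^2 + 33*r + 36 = (r + 3)*(r^2 + 7*r + 12) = (r + 3)*(r + 4)*(r + 3)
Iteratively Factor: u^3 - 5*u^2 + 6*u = (u - 2)*(u^2 - 3*u) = (u - 3)*(u - 2)*(u)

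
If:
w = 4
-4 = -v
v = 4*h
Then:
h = 1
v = 4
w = 4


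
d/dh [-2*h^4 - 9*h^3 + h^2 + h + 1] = -8*h^3 - 27*h^2 + 2*h + 1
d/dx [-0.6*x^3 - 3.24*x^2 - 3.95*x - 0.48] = -1.8*x^2 - 6.48*x - 3.95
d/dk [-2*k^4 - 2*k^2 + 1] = -8*k^3 - 4*k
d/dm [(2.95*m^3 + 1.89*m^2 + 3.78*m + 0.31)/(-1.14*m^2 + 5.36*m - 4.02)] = (-3.363*m^4 + 31.624*m^3 - 21.1374*m^2 - 14.4888*m - 16.8572)/(1.2996*m^4 - 12.2208*m^3 + 37.8952*m^2 - 43.0944*m + 16.1604)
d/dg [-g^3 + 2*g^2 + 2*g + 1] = -3*g^2 + 4*g + 2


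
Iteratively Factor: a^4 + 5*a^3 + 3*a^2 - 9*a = (a + 3)*(a^3 + 2*a^2 - 3*a) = a*(a + 3)*(a^2 + 2*a - 3) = a*(a - 1)*(a + 3)*(a + 3)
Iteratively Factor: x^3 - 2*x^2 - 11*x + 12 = (x + 3)*(x^2 - 5*x + 4) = (x - 4)*(x + 3)*(x - 1)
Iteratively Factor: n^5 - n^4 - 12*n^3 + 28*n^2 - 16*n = (n - 2)*(n^4 + n^3 - 10*n^2 + 8*n) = n*(n - 2)*(n^3 + n^2 - 10*n + 8) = n*(n - 2)*(n + 4)*(n^2 - 3*n + 2) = n*(n - 2)*(n - 1)*(n + 4)*(n - 2)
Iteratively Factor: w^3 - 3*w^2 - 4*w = (w)*(w^2 - 3*w - 4) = w*(w - 4)*(w + 1)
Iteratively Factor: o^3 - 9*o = (o)*(o^2 - 9) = o*(o - 3)*(o + 3)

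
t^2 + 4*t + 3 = (t + 1)*(t + 3)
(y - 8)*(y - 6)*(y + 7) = y^3 - 7*y^2 - 50*y + 336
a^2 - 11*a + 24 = (a - 8)*(a - 3)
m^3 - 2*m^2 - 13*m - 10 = (m - 5)*(m + 1)*(m + 2)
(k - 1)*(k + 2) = k^2 + k - 2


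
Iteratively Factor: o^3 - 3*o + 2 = (o + 2)*(o^2 - 2*o + 1) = (o - 1)*(o + 2)*(o - 1)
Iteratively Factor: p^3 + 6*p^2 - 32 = (p - 2)*(p^2 + 8*p + 16) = (p - 2)*(p + 4)*(p + 4)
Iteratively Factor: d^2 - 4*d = (d)*(d - 4)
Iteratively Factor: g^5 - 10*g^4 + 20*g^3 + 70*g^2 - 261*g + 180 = (g - 3)*(g^4 - 7*g^3 - g^2 + 67*g - 60) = (g - 3)*(g - 1)*(g^3 - 6*g^2 - 7*g + 60) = (g - 4)*(g - 3)*(g - 1)*(g^2 - 2*g - 15) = (g - 5)*(g - 4)*(g - 3)*(g - 1)*(g + 3)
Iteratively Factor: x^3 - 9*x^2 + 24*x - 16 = (x - 1)*(x^2 - 8*x + 16) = (x - 4)*(x - 1)*(x - 4)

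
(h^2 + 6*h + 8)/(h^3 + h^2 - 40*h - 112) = (h + 2)/(h^2 - 3*h - 28)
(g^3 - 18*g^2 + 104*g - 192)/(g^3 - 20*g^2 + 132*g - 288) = (g - 4)/(g - 6)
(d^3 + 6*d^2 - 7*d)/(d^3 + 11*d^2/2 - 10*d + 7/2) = 2*d/(2*d - 1)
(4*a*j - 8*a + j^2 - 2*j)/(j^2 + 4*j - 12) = (4*a + j)/(j + 6)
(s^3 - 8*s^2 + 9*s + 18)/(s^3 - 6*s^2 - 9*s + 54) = (s + 1)/(s + 3)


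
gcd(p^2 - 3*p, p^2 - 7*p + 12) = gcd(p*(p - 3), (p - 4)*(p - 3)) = p - 3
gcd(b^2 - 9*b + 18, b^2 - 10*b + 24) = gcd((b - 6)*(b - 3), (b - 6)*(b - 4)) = b - 6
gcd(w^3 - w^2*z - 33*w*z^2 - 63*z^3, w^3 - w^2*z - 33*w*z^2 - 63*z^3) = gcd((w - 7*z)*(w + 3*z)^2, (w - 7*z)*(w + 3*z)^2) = -w^3 + w^2*z + 33*w*z^2 + 63*z^3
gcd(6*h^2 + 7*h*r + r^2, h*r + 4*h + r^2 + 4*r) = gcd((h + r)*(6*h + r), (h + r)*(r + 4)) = h + r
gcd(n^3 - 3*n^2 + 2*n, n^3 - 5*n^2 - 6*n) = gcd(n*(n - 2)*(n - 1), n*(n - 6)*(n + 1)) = n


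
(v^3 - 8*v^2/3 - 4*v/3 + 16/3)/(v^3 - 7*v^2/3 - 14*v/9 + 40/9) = 3*(v - 2)/(3*v - 5)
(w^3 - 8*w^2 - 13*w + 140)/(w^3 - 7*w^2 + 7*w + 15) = (w^2 - 3*w - 28)/(w^2 - 2*w - 3)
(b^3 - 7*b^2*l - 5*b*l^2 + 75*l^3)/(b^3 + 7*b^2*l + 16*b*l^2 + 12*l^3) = (b^2 - 10*b*l + 25*l^2)/(b^2 + 4*b*l + 4*l^2)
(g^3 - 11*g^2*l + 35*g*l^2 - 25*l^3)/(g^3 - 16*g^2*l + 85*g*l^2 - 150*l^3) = (g - l)/(g - 6*l)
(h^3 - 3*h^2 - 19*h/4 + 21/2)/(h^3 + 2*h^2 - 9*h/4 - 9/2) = (2*h - 7)/(2*h + 3)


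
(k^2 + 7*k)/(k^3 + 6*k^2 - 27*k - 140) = k/(k^2 - k - 20)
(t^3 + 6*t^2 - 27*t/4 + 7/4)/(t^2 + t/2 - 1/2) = (2*t^2 + 13*t - 7)/(2*(t + 1))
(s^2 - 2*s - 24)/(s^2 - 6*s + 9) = (s^2 - 2*s - 24)/(s^2 - 6*s + 9)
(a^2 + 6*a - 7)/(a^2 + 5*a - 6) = (a + 7)/(a + 6)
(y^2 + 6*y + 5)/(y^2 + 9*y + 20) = (y + 1)/(y + 4)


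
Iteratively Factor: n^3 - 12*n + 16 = (n - 2)*(n^2 + 2*n - 8) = (n - 2)^2*(n + 4)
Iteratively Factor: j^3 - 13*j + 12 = (j + 4)*(j^2 - 4*j + 3) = (j - 3)*(j + 4)*(j - 1)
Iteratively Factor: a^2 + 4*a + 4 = (a + 2)*(a + 2)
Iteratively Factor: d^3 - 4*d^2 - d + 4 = (d - 1)*(d^2 - 3*d - 4) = (d - 4)*(d - 1)*(d + 1)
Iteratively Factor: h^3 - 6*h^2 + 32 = (h - 4)*(h^2 - 2*h - 8) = (h - 4)^2*(h + 2)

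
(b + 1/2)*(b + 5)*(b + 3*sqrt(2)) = b^3 + 3*sqrt(2)*b^2 + 11*b^2/2 + 5*b/2 + 33*sqrt(2)*b/2 + 15*sqrt(2)/2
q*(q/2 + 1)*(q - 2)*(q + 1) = q^4/2 + q^3/2 - 2*q^2 - 2*q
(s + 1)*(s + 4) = s^2 + 5*s + 4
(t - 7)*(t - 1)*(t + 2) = t^3 - 6*t^2 - 9*t + 14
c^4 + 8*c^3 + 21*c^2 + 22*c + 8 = (c + 1)^2*(c + 2)*(c + 4)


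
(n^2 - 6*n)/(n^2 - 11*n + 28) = n*(n - 6)/(n^2 - 11*n + 28)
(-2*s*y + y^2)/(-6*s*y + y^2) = (2*s - y)/(6*s - y)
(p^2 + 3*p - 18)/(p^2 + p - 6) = (p^2 + 3*p - 18)/(p^2 + p - 6)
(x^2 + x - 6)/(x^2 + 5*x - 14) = (x + 3)/(x + 7)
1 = 1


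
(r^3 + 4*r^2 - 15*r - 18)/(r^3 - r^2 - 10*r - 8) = (r^2 + 3*r - 18)/(r^2 - 2*r - 8)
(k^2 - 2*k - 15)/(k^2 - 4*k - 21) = (k - 5)/(k - 7)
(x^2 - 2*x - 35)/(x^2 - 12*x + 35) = (x + 5)/(x - 5)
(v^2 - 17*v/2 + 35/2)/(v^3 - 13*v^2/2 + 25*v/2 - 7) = (v - 5)/(v^2 - 3*v + 2)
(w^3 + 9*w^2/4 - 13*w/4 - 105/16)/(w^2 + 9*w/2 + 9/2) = (8*w^2 + 6*w - 35)/(8*(w + 3))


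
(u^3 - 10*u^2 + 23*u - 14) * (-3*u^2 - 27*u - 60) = -3*u^5 + 3*u^4 + 141*u^3 + 21*u^2 - 1002*u + 840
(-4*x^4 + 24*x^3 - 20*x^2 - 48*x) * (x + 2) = -4*x^5 + 16*x^4 + 28*x^3 - 88*x^2 - 96*x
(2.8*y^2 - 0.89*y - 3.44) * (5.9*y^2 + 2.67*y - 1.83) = 16.52*y^4 + 2.225*y^3 - 27.7963*y^2 - 7.5561*y + 6.2952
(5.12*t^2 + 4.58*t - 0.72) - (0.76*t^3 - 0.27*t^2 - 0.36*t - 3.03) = -0.76*t^3 + 5.39*t^2 + 4.94*t + 2.31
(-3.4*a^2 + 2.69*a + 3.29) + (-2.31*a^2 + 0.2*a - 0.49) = -5.71*a^2 + 2.89*a + 2.8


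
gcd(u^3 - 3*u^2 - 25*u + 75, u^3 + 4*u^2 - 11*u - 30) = u^2 + 2*u - 15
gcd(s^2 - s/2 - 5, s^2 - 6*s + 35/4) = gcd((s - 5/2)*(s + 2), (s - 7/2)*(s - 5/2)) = s - 5/2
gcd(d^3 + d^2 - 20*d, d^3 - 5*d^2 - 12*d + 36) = 1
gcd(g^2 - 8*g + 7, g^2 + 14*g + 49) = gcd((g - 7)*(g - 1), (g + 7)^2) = 1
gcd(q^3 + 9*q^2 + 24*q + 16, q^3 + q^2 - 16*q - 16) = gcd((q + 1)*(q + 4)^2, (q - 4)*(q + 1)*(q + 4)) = q^2 + 5*q + 4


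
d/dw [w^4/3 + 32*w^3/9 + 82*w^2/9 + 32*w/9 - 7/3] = 4*w^3/3 + 32*w^2/3 + 164*w/9 + 32/9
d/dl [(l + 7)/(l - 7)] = -14/(l - 7)^2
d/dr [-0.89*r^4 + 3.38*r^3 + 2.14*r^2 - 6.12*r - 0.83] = -3.56*r^3 + 10.14*r^2 + 4.28*r - 6.12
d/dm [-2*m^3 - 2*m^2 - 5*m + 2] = -6*m^2 - 4*m - 5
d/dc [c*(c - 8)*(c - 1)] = 3*c^2 - 18*c + 8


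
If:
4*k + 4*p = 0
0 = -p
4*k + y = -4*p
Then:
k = 0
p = 0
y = 0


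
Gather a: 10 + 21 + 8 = 39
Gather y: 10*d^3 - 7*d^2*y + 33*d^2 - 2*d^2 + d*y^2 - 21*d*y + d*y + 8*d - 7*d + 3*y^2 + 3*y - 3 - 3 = 10*d^3 + 31*d^2 + d + y^2*(d + 3) + y*(-7*d^2 - 20*d + 3) - 6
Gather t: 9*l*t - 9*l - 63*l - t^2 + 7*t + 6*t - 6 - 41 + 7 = -72*l - t^2 + t*(9*l + 13) - 40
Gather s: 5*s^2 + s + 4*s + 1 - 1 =5*s^2 + 5*s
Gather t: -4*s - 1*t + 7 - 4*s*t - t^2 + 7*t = -4*s - t^2 + t*(6 - 4*s) + 7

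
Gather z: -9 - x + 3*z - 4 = -x + 3*z - 13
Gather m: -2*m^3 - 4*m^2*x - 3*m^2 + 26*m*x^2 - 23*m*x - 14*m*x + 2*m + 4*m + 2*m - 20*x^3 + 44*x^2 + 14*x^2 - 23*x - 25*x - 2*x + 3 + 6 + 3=-2*m^3 + m^2*(-4*x - 3) + m*(26*x^2 - 37*x + 8) - 20*x^3 + 58*x^2 - 50*x + 12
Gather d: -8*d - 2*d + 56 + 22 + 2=80 - 10*d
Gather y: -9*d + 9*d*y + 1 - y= -9*d + y*(9*d - 1) + 1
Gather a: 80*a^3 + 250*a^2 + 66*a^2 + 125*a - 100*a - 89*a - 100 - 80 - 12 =80*a^3 + 316*a^2 - 64*a - 192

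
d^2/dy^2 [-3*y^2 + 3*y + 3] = -6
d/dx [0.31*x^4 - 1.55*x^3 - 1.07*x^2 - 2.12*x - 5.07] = 1.24*x^3 - 4.65*x^2 - 2.14*x - 2.12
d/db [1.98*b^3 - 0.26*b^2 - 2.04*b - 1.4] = 5.94*b^2 - 0.52*b - 2.04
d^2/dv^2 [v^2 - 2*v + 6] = 2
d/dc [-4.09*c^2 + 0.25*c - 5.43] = 0.25 - 8.18*c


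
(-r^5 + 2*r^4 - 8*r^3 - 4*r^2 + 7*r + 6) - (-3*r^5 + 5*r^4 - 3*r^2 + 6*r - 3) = 2*r^5 - 3*r^4 - 8*r^3 - r^2 + r + 9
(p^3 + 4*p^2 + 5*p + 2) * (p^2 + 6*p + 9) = p^5 + 10*p^4 + 38*p^3 + 68*p^2 + 57*p + 18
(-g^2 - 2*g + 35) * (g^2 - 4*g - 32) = -g^4 + 2*g^3 + 75*g^2 - 76*g - 1120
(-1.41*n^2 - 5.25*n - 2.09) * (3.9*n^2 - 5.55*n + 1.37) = -5.499*n^4 - 12.6495*n^3 + 19.0548*n^2 + 4.407*n - 2.8633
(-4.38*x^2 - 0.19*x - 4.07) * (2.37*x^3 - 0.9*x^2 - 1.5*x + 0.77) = -10.3806*x^5 + 3.4917*x^4 - 2.9049*x^3 + 0.575400000000001*x^2 + 5.9587*x - 3.1339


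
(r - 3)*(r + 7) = r^2 + 4*r - 21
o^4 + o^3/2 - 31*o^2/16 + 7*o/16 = o*(o - 1)*(o - 1/4)*(o + 7/4)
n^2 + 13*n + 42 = (n + 6)*(n + 7)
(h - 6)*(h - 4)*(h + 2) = h^3 - 8*h^2 + 4*h + 48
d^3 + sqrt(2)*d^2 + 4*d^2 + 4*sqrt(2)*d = d*(d + 4)*(d + sqrt(2))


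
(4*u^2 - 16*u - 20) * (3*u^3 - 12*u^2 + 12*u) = 12*u^5 - 96*u^4 + 180*u^3 + 48*u^2 - 240*u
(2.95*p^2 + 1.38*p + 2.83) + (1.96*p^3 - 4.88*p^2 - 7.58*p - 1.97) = 1.96*p^3 - 1.93*p^2 - 6.2*p + 0.86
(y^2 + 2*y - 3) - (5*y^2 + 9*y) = -4*y^2 - 7*y - 3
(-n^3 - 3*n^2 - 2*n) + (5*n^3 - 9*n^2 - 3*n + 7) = 4*n^3 - 12*n^2 - 5*n + 7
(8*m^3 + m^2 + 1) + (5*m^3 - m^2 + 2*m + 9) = 13*m^3 + 2*m + 10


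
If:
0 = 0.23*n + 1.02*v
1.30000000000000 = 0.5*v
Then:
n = -11.53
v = 2.60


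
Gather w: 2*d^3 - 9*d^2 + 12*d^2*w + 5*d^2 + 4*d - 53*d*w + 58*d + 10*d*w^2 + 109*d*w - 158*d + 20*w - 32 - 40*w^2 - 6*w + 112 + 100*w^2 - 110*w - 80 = 2*d^3 - 4*d^2 - 96*d + w^2*(10*d + 60) + w*(12*d^2 + 56*d - 96)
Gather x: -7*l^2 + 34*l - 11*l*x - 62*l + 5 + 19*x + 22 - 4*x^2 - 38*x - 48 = -7*l^2 - 28*l - 4*x^2 + x*(-11*l - 19) - 21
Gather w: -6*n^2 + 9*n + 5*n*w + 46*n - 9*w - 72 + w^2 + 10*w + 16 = -6*n^2 + 55*n + w^2 + w*(5*n + 1) - 56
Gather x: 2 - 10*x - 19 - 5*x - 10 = -15*x - 27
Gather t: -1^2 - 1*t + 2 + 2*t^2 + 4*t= 2*t^2 + 3*t + 1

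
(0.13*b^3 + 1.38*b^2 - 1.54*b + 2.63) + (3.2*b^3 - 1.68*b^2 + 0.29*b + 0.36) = 3.33*b^3 - 0.3*b^2 - 1.25*b + 2.99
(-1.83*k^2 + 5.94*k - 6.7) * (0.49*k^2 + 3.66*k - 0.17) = -0.8967*k^4 - 3.7872*k^3 + 18.7685*k^2 - 25.5318*k + 1.139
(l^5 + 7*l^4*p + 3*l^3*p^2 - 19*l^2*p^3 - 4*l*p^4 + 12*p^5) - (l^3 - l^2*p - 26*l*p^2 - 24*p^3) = l^5 + 7*l^4*p + 3*l^3*p^2 - l^3 - 19*l^2*p^3 + l^2*p - 4*l*p^4 + 26*l*p^2 + 12*p^5 + 24*p^3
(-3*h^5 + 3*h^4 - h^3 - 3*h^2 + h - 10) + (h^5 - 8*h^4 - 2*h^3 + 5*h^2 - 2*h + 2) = -2*h^5 - 5*h^4 - 3*h^3 + 2*h^2 - h - 8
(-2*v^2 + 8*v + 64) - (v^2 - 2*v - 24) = -3*v^2 + 10*v + 88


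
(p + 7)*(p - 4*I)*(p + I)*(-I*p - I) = -I*p^4 - 3*p^3 - 8*I*p^3 - 24*p^2 - 11*I*p^2 - 21*p - 32*I*p - 28*I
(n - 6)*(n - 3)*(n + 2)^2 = n^4 - 5*n^3 - 14*n^2 + 36*n + 72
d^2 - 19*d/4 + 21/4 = (d - 3)*(d - 7/4)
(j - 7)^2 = j^2 - 14*j + 49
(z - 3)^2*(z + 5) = z^3 - z^2 - 21*z + 45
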